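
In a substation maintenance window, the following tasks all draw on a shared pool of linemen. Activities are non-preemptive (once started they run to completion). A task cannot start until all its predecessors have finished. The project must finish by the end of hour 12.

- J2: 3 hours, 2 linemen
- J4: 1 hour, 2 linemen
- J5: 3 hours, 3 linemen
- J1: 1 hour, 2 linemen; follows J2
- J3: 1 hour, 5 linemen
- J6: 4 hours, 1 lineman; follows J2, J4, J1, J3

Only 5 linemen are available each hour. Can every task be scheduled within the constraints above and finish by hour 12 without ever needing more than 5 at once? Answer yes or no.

Schedule J2@1, J4@1, J5@2, J1@4, J3@5, J6@6: h1:4  h2:5  h3:5  h4:5  h5:5  h6:1  h7:1  h8:1  h9:1  h10:0  h11:0  h12:0 — peak 5 ≤ 5.

yes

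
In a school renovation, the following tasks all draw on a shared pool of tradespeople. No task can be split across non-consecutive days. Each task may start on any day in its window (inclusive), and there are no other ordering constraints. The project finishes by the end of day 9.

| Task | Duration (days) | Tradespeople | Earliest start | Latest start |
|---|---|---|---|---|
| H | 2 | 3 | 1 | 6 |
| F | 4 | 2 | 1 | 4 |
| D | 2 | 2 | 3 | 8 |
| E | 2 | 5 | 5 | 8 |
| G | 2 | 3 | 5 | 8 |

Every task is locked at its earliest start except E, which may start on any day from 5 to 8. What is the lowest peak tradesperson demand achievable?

E@5: d1:5  d2:5  d3:4  d4:4  d5:8  d6:8  d7:0  d8:0  d9:0 → peak 8
E@6: d1:5  d2:5  d3:4  d4:4  d5:3  d6:8  d7:5  d8:0  d9:0 → peak 8
E@7: d1:5  d2:5  d3:4  d4:4  d5:3  d6:3  d7:5  d8:5  d9:0 → peak 5
E@8: d1:5  d2:5  d3:4  d4:4  d5:3  d6:3  d7:0  d8:5  d9:5 → peak 5
Best is E@7, peak 5.

5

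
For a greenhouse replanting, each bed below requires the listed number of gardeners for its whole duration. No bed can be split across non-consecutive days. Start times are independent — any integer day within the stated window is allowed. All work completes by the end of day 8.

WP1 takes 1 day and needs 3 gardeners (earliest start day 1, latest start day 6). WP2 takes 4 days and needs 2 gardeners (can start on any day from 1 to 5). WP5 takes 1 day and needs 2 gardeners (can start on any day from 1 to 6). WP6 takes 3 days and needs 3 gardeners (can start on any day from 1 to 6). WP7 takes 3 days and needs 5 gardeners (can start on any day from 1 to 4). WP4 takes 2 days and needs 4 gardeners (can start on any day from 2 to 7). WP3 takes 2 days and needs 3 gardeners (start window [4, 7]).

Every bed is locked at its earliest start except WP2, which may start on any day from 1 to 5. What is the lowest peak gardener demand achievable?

WP2@1: d1:15  d2:14  d3:14  d4:5  d5:3  d6:0  d7:0  d8:0 → peak 15
WP2@2: d1:13  d2:14  d3:14  d4:5  d5:5  d6:0  d7:0  d8:0 → peak 14
WP2@3: d1:13  d2:12  d3:14  d4:5  d5:5  d6:2  d7:0  d8:0 → peak 14
WP2@4: d1:13  d2:12  d3:12  d4:5  d5:5  d6:2  d7:2  d8:0 → peak 13
WP2@5: d1:13  d2:12  d3:12  d4:3  d5:5  d6:2  d7:2  d8:2 → peak 13
Best is WP2@4, peak 13.

13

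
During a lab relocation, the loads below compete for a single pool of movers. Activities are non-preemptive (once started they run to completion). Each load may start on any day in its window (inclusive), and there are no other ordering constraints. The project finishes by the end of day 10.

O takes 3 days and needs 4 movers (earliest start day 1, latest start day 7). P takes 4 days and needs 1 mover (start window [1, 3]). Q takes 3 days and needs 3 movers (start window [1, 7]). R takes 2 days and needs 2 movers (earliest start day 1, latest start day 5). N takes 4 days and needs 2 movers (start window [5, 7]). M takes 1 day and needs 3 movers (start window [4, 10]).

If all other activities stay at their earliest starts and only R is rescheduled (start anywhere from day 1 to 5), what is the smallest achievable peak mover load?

8

R@1: d1:10  d2:10  d3:8  d4:4  d5:2  d6:2  d7:2  d8:2  d9:0  d10:0 → peak 10
R@2: d1:8  d2:10  d3:10  d4:4  d5:2  d6:2  d7:2  d8:2  d9:0  d10:0 → peak 10
R@3: d1:8  d2:8  d3:10  d4:6  d5:2  d6:2  d7:2  d8:2  d9:0  d10:0 → peak 10
R@4: d1:8  d2:8  d3:8  d4:6  d5:4  d6:2  d7:2  d8:2  d9:0  d10:0 → peak 8
R@5: d1:8  d2:8  d3:8  d4:4  d5:4  d6:4  d7:2  d8:2  d9:0  d10:0 → peak 8
Best is R@4, peak 8.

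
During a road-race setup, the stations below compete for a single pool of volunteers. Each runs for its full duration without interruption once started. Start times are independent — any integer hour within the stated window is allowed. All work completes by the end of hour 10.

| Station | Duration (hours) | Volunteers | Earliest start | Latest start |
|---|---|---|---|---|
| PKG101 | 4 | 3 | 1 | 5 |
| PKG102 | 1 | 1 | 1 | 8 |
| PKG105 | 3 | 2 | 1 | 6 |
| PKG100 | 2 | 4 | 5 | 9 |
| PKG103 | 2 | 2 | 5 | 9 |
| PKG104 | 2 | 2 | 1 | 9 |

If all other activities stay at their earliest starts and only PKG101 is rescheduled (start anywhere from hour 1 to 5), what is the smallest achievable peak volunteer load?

PKG101@1: h1:8  h2:7  h3:5  h4:3  h5:6  h6:6  h7:0  h8:0  h9:0  h10:0 → peak 8
PKG101@2: h1:5  h2:7  h3:5  h4:3  h5:9  h6:6  h7:0  h8:0  h9:0  h10:0 → peak 9
PKG101@3: h1:5  h2:4  h3:5  h4:3  h5:9  h6:9  h7:0  h8:0  h9:0  h10:0 → peak 9
PKG101@4: h1:5  h2:4  h3:2  h4:3  h5:9  h6:9  h7:3  h8:0  h9:0  h10:0 → peak 9
PKG101@5: h1:5  h2:4  h3:2  h4:0  h5:9  h6:9  h7:3  h8:3  h9:0  h10:0 → peak 9
Best is PKG101@1, peak 8.

8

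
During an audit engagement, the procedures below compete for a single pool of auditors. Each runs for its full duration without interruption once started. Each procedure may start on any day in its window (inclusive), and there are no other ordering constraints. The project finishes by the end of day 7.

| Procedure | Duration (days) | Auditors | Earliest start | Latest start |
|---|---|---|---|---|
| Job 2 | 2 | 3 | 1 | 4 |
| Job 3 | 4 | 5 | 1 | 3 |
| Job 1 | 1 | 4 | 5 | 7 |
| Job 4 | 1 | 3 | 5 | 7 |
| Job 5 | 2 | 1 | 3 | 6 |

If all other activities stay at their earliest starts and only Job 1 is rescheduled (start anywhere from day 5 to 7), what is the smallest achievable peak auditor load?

8

Job 1@5: d1:8  d2:8  d3:6  d4:6  d5:7  d6:0  d7:0 → peak 8
Job 1@6: d1:8  d2:8  d3:6  d4:6  d5:3  d6:4  d7:0 → peak 8
Job 1@7: d1:8  d2:8  d3:6  d4:6  d5:3  d6:0  d7:4 → peak 8
Best is Job 1@5, peak 8.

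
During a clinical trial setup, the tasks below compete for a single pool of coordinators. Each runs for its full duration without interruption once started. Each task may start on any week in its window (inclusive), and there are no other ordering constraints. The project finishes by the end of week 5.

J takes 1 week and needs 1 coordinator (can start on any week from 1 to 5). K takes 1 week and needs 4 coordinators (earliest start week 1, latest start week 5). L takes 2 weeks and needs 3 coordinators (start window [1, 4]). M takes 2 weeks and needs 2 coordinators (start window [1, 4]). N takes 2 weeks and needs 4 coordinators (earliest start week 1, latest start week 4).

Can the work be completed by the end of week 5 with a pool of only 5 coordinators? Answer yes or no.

yes

Schedule J@1, K@1, L@2, M@2, N@4: w1:5  w2:5  w3:5  w4:4  w5:4 — peak 5 ≤ 5.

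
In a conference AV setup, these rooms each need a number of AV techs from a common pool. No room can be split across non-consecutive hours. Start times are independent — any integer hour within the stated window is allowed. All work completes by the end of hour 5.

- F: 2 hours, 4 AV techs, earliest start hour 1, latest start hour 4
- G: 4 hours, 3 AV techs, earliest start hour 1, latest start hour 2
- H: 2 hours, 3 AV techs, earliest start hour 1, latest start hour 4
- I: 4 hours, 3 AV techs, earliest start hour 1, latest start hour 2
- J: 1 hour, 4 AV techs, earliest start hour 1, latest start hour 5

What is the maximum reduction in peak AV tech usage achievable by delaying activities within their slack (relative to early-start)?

Early-start peak: h1:17  h2:13  h3:6  h4:6  h5:0 ⇒ 17.
Leveled (F@1, G@1, H@3, I@1, J@5): h1:10  h2:10  h3:9  h4:9  h5:4 ⇒ 10.
Reduction 17 − 10 = 7.

7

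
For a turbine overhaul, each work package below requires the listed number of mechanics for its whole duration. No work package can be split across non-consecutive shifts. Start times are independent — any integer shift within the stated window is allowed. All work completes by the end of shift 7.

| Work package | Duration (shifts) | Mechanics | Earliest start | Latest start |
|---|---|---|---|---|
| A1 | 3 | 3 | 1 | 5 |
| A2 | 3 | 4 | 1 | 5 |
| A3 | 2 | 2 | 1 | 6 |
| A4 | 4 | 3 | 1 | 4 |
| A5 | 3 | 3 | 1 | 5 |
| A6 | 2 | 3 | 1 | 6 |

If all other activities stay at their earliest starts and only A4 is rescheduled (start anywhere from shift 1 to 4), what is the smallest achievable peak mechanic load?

15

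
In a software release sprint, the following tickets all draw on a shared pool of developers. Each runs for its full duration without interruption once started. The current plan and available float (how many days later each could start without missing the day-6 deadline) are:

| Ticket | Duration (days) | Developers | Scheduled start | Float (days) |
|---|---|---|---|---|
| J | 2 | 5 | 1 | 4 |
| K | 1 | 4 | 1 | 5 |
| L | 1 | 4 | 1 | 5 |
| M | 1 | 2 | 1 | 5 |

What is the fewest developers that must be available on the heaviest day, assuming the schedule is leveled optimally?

Early-start (J@1, K@1, L@1, M@1) gives peak 15: d1:15  d2:5  d3:0  d4:0  d5:0  d6:0.
Shift K→3, L→4, M→5.
Schedule J@1, K@3, L@4, M@5: d1:5  d2:5  d3:4  d4:4  d5:2  d6:0 — peak 5.

5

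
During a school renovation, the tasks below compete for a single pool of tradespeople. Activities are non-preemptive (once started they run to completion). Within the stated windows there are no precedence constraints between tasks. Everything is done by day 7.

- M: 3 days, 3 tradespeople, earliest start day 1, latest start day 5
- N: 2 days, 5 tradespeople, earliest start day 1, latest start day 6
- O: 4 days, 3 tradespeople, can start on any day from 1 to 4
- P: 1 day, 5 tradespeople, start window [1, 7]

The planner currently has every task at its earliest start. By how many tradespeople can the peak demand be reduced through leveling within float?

Early-start peak: d1:16  d2:11  d3:6  d4:3  d5:0  d6:0  d7:0 ⇒ 16.
Leveled (M@1, N@5, O@1, P@7): d1:6  d2:6  d3:6  d4:3  d5:5  d6:5  d7:5 ⇒ 6.
Reduction 16 − 6 = 10.

10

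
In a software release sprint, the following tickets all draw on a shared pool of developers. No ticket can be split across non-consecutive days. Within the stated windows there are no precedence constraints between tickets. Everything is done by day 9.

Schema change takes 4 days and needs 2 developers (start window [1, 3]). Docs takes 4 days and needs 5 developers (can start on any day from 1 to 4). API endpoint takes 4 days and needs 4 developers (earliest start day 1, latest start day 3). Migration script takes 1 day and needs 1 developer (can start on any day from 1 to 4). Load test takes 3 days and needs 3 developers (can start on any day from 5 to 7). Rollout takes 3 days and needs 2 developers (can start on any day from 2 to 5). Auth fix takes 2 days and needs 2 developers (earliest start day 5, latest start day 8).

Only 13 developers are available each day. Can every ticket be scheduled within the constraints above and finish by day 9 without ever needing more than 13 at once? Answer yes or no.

yes

Schedule Schema change@1, Docs@1, API endpoint@2, Migration script@1, Load test@5, Rollout@5, Auth fix@5: d1:8  d2:11  d3:11  d4:11  d5:11  d6:7  d7:5  d8:0  d9:0 — peak 11 ≤ 13.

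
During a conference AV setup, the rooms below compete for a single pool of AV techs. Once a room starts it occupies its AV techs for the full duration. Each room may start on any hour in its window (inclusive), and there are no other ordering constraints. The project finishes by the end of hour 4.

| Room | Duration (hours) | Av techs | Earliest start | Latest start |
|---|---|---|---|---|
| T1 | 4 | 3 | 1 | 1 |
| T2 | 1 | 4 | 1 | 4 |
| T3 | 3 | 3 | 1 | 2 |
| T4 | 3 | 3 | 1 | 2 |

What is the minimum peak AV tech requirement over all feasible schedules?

9

Early-start (T1@1, T2@1, T3@1, T4@1) gives peak 13: h1:13  h2:9  h3:9  h4:3.
Shift T3→2, T4→2.
Schedule T1@1, T2@1, T3@2, T4@2: h1:7  h2:9  h3:9  h4:9 — peak 9.
Total AV tech-hours = 34 over 4 hours ⇒ peak ≥ ⌈34/4⌉ = 9, so 9 is optimal.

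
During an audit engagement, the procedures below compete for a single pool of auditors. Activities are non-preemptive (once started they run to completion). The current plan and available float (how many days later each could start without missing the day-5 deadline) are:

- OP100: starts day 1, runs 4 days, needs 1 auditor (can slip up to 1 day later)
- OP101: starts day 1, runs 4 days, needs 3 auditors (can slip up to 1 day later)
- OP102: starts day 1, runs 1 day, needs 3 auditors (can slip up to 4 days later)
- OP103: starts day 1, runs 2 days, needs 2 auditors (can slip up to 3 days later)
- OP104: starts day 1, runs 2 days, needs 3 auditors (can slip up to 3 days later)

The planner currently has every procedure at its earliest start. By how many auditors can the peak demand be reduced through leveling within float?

Early-start peak: d1:12  d2:9  d3:4  d4:4  d5:0 ⇒ 12.
Leveled (OP100@1, OP101@1, OP102@1, OP103@2, OP104@4): d1:7  d2:6  d3:6  d4:7  d5:3 ⇒ 7.
Reduction 12 − 7 = 5.

5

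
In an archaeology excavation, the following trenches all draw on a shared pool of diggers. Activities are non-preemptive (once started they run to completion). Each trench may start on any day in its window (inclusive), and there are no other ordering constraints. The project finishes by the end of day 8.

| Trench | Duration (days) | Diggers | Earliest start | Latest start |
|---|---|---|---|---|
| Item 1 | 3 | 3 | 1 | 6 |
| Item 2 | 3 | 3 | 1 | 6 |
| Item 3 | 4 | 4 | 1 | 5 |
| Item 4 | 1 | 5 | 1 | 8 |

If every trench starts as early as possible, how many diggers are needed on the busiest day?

Early-start schedule: Item 1@1, Item 2@1, Item 3@1, Item 4@1.
Load per day: day 1: 15, day 2: 10, day 3: 10, day 4: 4, day 5: 0, day 6: 0, day 7: 0, day 8: 0.
Peak is 15.

15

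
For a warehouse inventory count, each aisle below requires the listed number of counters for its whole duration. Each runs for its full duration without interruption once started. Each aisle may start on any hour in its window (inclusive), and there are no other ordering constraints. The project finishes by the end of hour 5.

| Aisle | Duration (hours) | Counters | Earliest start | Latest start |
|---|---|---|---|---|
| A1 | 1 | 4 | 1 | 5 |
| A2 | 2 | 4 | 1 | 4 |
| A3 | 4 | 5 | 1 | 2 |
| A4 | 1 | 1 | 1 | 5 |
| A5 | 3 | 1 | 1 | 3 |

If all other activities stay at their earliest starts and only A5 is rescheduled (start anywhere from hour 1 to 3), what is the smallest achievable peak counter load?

A5@1: h1:15  h2:10  h3:6  h4:5  h5:0 → peak 15
A5@2: h1:14  h2:10  h3:6  h4:6  h5:0 → peak 14
A5@3: h1:14  h2:9  h3:6  h4:6  h5:1 → peak 14
Best is A5@2, peak 14.

14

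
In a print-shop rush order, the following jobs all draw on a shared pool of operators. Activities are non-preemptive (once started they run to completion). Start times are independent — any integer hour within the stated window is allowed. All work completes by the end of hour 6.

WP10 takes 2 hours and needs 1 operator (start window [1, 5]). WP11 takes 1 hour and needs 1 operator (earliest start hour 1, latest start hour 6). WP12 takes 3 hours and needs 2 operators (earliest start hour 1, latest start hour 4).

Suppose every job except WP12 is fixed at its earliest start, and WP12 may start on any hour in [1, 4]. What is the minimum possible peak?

WP12@1: h1:4  h2:3  h3:2  h4:0  h5:0  h6:0 → peak 4
WP12@2: h1:2  h2:3  h3:2  h4:2  h5:0  h6:0 → peak 3
WP12@3: h1:2  h2:1  h3:2  h4:2  h5:2  h6:0 → peak 2
WP12@4: h1:2  h2:1  h3:0  h4:2  h5:2  h6:2 → peak 2
Best is WP12@3, peak 2.

2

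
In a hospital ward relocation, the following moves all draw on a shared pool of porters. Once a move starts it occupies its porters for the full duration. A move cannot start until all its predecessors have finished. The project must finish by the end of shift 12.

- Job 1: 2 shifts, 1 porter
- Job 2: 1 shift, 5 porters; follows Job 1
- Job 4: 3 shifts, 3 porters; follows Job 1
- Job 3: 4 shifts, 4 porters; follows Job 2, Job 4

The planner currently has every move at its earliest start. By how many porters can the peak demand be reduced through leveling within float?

3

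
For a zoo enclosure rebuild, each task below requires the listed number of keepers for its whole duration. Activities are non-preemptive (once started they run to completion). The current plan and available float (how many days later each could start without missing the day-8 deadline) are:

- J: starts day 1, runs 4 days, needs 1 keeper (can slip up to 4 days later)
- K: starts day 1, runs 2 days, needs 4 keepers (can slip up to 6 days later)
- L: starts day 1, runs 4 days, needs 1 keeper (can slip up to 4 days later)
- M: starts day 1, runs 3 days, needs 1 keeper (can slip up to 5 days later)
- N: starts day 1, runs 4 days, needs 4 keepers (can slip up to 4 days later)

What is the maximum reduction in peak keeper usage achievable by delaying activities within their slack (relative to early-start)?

5

Early-start peak: d1:11  d2:11  d3:7  d4:6  d5:0  d6:0  d7:0  d8:0 ⇒ 11.
Leveled (J@1, K@1, L@1, M@3, N@5): d1:6  d2:6  d3:3  d4:3  d5:5  d6:4  d7:4  d8:4 ⇒ 6.
Reduction 11 − 6 = 5.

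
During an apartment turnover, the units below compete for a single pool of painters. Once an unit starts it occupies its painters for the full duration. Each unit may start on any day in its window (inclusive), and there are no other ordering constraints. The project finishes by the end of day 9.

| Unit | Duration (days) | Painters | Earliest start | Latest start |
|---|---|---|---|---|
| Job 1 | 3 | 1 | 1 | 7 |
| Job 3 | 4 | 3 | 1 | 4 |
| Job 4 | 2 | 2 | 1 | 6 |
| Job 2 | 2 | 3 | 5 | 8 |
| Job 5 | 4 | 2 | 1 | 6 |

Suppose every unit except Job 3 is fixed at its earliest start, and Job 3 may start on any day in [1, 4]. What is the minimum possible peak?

6

Job 3@1: d1:8  d2:8  d3:6  d4:5  d5:3  d6:3  d7:0  d8:0  d9:0 → peak 8
Job 3@2: d1:5  d2:8  d3:6  d4:5  d5:6  d6:3  d7:0  d8:0  d9:0 → peak 8
Job 3@3: d1:5  d2:5  d3:6  d4:5  d5:6  d6:6  d7:0  d8:0  d9:0 → peak 6
Job 3@4: d1:5  d2:5  d3:3  d4:5  d5:6  d6:6  d7:3  d8:0  d9:0 → peak 6
Best is Job 3@3, peak 6.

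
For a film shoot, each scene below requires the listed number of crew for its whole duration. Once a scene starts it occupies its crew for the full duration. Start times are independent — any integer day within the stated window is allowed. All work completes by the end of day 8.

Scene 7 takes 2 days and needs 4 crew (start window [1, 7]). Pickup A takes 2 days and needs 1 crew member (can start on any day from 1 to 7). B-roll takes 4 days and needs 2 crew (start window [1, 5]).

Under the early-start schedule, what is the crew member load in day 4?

At early start, day 4 has: B-roll.
Demand: 2 = 2.

2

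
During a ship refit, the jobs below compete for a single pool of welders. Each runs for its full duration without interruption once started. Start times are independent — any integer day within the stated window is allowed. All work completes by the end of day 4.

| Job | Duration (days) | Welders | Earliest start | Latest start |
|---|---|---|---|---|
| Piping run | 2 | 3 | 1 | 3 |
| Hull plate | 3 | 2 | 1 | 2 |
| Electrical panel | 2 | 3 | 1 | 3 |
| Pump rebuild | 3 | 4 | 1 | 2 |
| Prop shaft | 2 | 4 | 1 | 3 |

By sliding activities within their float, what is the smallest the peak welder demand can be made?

Early-start (Piping run@1, Hull plate@1, Electrical panel@1, Pump rebuild@1, Prop shaft@1) gives peak 16: d1:16  d2:16  d3:6  d4:0.
Shift Prop shaft→3.
Schedule Piping run@1, Hull plate@1, Electrical panel@1, Pump rebuild@1, Prop shaft@3: d1:12  d2:12  d3:10  d4:4 — peak 12.

12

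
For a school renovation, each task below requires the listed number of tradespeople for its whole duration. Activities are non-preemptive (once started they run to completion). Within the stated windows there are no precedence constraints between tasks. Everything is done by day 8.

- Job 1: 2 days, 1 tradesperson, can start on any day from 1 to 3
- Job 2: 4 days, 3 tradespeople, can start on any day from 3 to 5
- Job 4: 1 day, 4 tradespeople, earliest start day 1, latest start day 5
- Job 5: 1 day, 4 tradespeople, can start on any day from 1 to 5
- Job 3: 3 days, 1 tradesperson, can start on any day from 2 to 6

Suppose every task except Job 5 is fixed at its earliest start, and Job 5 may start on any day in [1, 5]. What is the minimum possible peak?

Job 5@1: d1:9  d2:2  d3:4  d4:4  d5:3  d6:3  d7:0  d8:0 → peak 9
Job 5@2: d1:5  d2:6  d3:4  d4:4  d5:3  d6:3  d7:0  d8:0 → peak 6
Job 5@3: d1:5  d2:2  d3:8  d4:4  d5:3  d6:3  d7:0  d8:0 → peak 8
Job 5@4: d1:5  d2:2  d3:4  d4:8  d5:3  d6:3  d7:0  d8:0 → peak 8
Job 5@5: d1:5  d2:2  d3:4  d4:4  d5:7  d6:3  d7:0  d8:0 → peak 7
Best is Job 5@2, peak 6.

6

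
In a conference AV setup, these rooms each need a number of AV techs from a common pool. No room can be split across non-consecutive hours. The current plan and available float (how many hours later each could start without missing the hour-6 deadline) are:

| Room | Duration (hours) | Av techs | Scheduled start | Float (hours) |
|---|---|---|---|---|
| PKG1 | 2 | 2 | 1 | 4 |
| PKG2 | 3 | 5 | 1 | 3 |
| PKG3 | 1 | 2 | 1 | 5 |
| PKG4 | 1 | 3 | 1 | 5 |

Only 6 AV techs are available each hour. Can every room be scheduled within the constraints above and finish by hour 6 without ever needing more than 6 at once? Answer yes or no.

Schedule PKG1@1, PKG2@3, PKG3@1, PKG4@2: h1:4  h2:5  h3:5  h4:5  h5:5  h6:0 — peak 5 ≤ 6.

yes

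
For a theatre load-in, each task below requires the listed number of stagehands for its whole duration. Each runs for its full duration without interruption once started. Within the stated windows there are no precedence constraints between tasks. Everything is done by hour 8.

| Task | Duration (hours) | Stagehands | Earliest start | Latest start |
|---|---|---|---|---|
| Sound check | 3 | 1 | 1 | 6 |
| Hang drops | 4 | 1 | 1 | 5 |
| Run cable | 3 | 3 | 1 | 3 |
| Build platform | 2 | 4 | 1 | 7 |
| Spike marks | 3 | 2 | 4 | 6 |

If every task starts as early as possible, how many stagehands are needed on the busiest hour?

Early-start schedule: Sound check@1, Hang drops@1, Run cable@1, Build platform@1, Spike marks@4.
Load per hour: hour 1: 9, hour 2: 9, hour 3: 5, hour 4: 3, hour 5: 2, hour 6: 2, hour 7: 0, hour 8: 0.
Peak is 9.

9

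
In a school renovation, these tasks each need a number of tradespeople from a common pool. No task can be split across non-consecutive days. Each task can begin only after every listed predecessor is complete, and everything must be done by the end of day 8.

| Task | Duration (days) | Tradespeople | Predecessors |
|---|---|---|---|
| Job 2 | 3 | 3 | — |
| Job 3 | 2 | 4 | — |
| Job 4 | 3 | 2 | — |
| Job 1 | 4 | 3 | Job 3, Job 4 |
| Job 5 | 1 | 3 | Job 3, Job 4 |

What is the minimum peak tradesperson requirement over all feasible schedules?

6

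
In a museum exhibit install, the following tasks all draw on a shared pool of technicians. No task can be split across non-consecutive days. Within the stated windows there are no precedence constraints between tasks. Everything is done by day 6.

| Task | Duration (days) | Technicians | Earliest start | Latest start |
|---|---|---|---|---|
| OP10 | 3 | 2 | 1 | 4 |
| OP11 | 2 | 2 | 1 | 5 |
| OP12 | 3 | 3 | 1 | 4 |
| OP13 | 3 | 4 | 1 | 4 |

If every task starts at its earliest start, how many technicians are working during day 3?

At early start, day 3 has: OP10, OP12, OP13.
Demand: 2 + 3 + 4 = 9.

9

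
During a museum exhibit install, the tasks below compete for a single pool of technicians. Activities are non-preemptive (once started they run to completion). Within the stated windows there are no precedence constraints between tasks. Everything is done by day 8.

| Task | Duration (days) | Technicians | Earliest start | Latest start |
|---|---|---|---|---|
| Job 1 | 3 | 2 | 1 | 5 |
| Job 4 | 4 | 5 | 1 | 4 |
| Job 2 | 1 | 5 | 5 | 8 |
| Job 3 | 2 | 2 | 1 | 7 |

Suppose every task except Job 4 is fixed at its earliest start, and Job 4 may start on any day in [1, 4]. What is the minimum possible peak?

Job 4@1: d1:9  d2:9  d3:7  d4:5  d5:5  d6:0  d7:0  d8:0 → peak 9
Job 4@2: d1:4  d2:9  d3:7  d4:5  d5:10  d6:0  d7:0  d8:0 → peak 10
Job 4@3: d1:4  d2:4  d3:7  d4:5  d5:10  d6:5  d7:0  d8:0 → peak 10
Job 4@4: d1:4  d2:4  d3:2  d4:5  d5:10  d6:5  d7:5  d8:0 → peak 10
Best is Job 4@1, peak 9.

9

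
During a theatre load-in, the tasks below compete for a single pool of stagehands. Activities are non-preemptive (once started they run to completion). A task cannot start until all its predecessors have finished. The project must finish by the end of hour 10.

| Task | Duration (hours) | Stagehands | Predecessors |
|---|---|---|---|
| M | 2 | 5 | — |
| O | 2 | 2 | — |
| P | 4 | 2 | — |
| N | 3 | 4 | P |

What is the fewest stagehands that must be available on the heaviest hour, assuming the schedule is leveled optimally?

5

Early-start (M@1, O@1, P@1, N@5) gives peak 9: h1:9  h2:9  h3:2  h4:2  h5:4  h6:4  h7:4  h8:0  h9:0  h10:0.
Shift O→3, P→3, N→7.
Schedule M@1, O@3, P@3, N@7: h1:5  h2:5  h3:4  h4:4  h5:2  h6:2  h7:4  h8:4  h9:4  h10:0 — peak 5.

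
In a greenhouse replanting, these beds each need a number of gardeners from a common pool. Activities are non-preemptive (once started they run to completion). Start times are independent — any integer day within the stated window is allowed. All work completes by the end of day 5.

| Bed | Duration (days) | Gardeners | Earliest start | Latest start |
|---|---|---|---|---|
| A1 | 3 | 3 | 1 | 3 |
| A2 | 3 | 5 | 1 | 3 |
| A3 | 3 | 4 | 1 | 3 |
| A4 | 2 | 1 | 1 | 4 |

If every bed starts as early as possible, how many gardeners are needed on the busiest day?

Early-start schedule: A1@1, A2@1, A3@1, A4@1.
Load per day: day 1: 13, day 2: 13, day 3: 12, day 4: 0, day 5: 0.
Peak is 13.

13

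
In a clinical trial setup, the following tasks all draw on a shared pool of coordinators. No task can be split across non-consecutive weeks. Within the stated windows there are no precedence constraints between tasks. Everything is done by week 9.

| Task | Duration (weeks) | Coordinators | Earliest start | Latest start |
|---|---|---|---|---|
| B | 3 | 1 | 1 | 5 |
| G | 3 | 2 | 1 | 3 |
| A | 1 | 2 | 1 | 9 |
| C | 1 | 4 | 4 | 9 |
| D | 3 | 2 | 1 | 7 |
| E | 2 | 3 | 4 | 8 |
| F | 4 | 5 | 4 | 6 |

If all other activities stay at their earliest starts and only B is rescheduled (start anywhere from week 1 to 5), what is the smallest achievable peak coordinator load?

B@1: w1:7  w2:5  w3:5  w4:12  w5:8  w6:5  w7:5  w8:0  w9:0 → peak 12
B@2: w1:6  w2:5  w3:5  w4:13  w5:8  w6:5  w7:5  w8:0  w9:0 → peak 13
B@3: w1:6  w2:4  w3:5  w4:13  w5:9  w6:5  w7:5  w8:0  w9:0 → peak 13
B@4: w1:6  w2:4  w3:4  w4:13  w5:9  w6:6  w7:5  w8:0  w9:0 → peak 13
B@5: w1:6  w2:4  w3:4  w4:12  w5:9  w6:6  w7:6  w8:0  w9:0 → peak 12
Best is B@1, peak 12.

12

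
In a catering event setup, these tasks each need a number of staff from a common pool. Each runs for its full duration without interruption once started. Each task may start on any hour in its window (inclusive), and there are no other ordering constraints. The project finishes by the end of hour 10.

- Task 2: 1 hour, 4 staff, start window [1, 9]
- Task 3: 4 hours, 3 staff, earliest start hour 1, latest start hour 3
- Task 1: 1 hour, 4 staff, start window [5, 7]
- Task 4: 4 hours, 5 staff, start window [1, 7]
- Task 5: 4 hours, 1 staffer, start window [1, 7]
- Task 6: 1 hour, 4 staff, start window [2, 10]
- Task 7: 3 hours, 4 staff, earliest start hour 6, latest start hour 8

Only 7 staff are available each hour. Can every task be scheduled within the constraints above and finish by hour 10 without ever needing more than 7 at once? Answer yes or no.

no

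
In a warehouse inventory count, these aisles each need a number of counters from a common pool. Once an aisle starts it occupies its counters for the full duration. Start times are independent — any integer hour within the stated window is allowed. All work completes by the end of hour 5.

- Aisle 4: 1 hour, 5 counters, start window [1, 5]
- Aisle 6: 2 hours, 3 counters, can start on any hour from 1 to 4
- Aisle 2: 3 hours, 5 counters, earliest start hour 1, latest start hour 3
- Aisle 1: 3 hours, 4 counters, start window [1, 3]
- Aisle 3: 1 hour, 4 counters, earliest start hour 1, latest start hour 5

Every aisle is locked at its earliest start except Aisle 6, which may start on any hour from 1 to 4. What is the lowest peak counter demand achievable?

18

Aisle 6@1: h1:21  h2:12  h3:9  h4:0  h5:0 → peak 21
Aisle 6@2: h1:18  h2:12  h3:12  h4:0  h5:0 → peak 18
Aisle 6@3: h1:18  h2:9  h3:12  h4:3  h5:0 → peak 18
Aisle 6@4: h1:18  h2:9  h3:9  h4:3  h5:3 → peak 18
Best is Aisle 6@2, peak 18.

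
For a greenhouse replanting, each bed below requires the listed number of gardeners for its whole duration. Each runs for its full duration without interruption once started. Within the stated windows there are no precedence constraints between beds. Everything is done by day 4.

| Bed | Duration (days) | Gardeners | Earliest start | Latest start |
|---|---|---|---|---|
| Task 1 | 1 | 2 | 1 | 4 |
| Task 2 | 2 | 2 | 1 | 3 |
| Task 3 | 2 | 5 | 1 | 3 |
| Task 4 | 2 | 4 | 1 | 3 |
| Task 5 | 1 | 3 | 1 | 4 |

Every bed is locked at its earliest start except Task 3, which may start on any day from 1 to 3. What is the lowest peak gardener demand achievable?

11

Task 3@1: d1:16  d2:11  d3:0  d4:0 → peak 16
Task 3@2: d1:11  d2:11  d3:5  d4:0 → peak 11
Task 3@3: d1:11  d2:6  d3:5  d4:5 → peak 11
Best is Task 3@2, peak 11.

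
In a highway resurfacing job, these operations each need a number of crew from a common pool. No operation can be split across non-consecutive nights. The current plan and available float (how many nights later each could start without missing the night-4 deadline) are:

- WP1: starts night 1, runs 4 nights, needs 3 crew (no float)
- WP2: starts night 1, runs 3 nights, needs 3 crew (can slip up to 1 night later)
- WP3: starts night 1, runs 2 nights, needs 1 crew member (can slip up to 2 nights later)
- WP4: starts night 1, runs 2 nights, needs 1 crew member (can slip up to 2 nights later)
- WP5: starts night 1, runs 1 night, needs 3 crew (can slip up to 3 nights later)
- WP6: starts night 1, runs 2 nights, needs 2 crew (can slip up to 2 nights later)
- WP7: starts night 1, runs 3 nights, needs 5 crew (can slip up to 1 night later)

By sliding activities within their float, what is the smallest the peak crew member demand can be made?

Early-start (WP1@1, WP2@1, WP3@1, WP4@1, WP5@1, WP6@1, WP7@1) gives peak 18: n1:18  n2:15  n3:11  n4:3.
Shift WP6→3, WP7→2.
Schedule WP1@1, WP2@1, WP3@1, WP4@1, WP5@1, WP6@3, WP7@2: n1:11  n2:13  n3:13  n4:10 — peak 13.

13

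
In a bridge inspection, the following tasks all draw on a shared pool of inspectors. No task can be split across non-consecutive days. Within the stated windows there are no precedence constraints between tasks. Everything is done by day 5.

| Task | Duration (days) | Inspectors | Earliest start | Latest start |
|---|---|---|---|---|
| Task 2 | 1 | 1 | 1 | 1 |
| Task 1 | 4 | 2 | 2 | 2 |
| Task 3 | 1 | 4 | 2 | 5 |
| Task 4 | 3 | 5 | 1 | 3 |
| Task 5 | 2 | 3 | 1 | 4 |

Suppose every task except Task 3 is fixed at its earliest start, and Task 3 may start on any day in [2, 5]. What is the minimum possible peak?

10

Task 3@2: d1:9  d2:14  d3:7  d4:2  d5:2 → peak 14
Task 3@3: d1:9  d2:10  d3:11  d4:2  d5:2 → peak 11
Task 3@4: d1:9  d2:10  d3:7  d4:6  d5:2 → peak 10
Task 3@5: d1:9  d2:10  d3:7  d4:2  d5:6 → peak 10
Best is Task 3@4, peak 10.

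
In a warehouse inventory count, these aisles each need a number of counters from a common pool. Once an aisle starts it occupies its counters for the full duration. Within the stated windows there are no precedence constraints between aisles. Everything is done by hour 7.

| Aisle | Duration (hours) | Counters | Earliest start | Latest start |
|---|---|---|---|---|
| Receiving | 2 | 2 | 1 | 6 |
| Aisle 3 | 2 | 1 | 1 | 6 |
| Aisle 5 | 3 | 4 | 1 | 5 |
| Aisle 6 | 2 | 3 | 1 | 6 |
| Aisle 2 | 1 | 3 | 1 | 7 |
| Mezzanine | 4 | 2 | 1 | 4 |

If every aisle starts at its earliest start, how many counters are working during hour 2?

12

At early start, hour 2 has: Receiving, Aisle 3, Aisle 5, Aisle 6, Mezzanine.
Demand: 2 + 1 + 4 + 3 + 2 = 12.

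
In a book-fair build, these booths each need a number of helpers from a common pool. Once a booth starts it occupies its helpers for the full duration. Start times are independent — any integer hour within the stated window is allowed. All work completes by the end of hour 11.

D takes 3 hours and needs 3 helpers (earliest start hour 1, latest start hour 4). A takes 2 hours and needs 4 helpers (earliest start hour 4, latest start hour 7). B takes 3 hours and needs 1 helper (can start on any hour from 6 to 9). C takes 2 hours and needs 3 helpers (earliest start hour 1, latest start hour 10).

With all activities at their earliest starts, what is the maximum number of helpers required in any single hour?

6

Early-start schedule: D@1, A@4, B@6, C@1.
Load per hour: hour 1: 6, hour 2: 6, hour 3: 3, hour 4: 4, hour 5: 4, hour 6: 1, hour 7: 1, hour 8: 1, hour 9: 0, hour 10: 0, hour 11: 0.
Peak is 6.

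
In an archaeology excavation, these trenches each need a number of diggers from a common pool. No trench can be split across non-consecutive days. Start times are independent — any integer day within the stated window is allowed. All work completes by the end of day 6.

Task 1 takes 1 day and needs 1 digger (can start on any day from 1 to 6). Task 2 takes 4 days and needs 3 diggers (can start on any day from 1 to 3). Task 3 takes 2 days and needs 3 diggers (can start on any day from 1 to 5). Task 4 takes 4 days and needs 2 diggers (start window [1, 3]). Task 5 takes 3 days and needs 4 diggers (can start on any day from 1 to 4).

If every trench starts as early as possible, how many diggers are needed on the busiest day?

13

Early-start schedule: Task 1@1, Task 2@1, Task 3@1, Task 4@1, Task 5@1.
Load per day: day 1: 13, day 2: 12, day 3: 9, day 4: 5, day 5: 0, day 6: 0.
Peak is 13.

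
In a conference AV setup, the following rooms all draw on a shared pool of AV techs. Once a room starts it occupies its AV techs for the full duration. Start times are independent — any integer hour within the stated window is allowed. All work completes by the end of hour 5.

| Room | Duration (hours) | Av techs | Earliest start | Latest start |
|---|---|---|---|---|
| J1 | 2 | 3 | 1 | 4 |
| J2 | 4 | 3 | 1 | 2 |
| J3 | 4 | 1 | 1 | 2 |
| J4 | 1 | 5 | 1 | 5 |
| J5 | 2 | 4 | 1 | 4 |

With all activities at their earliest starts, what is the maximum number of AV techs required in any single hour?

Early-start schedule: J1@1, J2@1, J3@1, J4@1, J5@1.
Load per hour: hour 1: 16, hour 2: 11, hour 3: 4, hour 4: 4, hour 5: 0.
Peak is 16.

16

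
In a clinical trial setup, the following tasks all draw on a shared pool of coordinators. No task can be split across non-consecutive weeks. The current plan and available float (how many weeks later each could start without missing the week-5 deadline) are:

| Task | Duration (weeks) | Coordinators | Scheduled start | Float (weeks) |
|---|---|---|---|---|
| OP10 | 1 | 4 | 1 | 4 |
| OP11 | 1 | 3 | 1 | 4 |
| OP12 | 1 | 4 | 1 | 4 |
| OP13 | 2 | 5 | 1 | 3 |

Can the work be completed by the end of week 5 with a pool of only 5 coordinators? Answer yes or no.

Schedule OP10@1, OP11@2, OP12@3, OP13@4: w1:4  w2:3  w3:4  w4:5  w5:5 — peak 5 ≤ 5.

yes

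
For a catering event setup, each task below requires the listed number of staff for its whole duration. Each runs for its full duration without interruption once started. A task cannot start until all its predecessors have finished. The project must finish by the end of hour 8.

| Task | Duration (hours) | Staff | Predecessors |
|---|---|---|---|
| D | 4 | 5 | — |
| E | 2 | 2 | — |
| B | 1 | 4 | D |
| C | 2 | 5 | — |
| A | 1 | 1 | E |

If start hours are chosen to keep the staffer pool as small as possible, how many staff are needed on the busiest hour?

6

Early-start (D@1, E@1, B@5, C@1, A@3) gives peak 12: h1:12  h2:12  h3:6  h4:5  h5:4  h6:0  h7:0  h8:0.
Shift E→5, C→7, A→7.
Schedule D@1, E@5, B@5, C@7, A@7: h1:5  h2:5  h3:5  h4:5  h5:6  h6:2  h7:6  h8:5 — peak 6.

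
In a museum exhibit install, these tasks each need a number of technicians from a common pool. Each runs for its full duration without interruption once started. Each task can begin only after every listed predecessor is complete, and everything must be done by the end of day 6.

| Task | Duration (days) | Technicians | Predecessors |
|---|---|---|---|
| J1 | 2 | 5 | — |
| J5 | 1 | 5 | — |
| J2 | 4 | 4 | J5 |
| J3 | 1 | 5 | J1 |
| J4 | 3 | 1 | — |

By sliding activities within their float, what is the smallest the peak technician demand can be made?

9

Early-start (J1@1, J5@1, J2@2, J3@3, J4@1) gives peak 11: d1:11  d2:10  d3:10  d4:4  d5:4  d6:0.
Shift J1→2, J3→6, J4→4.
Schedule J1@2, J5@1, J2@2, J3@6, J4@4: d1:5  d2:9  d3:9  d4:5  d5:5  d6:6 — peak 9.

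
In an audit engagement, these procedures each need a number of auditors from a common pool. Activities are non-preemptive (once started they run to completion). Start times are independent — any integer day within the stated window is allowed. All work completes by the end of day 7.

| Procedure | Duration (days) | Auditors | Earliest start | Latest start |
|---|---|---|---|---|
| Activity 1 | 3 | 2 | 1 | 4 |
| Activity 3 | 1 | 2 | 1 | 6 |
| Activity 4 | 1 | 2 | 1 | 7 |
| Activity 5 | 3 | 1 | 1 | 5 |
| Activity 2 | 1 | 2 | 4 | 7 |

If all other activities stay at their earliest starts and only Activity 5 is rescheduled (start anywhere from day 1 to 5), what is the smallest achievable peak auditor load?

6

Activity 5@1: d1:7  d2:3  d3:3  d4:2  d5:0  d6:0  d7:0 → peak 7
Activity 5@2: d1:6  d2:3  d3:3  d4:3  d5:0  d6:0  d7:0 → peak 6
Activity 5@3: d1:6  d2:2  d3:3  d4:3  d5:1  d6:0  d7:0 → peak 6
Activity 5@4: d1:6  d2:2  d3:2  d4:3  d5:1  d6:1  d7:0 → peak 6
Activity 5@5: d1:6  d2:2  d3:2  d4:2  d5:1  d6:1  d7:1 → peak 6
Best is Activity 5@2, peak 6.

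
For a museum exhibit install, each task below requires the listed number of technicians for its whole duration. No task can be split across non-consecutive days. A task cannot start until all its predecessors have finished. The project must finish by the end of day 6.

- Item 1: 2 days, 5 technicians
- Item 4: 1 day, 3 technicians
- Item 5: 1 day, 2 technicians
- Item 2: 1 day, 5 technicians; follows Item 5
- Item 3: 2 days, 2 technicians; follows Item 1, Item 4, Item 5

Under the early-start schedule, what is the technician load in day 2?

10

At early start, day 2 has: Item 1, Item 2.
Demand: 5 + 5 = 10.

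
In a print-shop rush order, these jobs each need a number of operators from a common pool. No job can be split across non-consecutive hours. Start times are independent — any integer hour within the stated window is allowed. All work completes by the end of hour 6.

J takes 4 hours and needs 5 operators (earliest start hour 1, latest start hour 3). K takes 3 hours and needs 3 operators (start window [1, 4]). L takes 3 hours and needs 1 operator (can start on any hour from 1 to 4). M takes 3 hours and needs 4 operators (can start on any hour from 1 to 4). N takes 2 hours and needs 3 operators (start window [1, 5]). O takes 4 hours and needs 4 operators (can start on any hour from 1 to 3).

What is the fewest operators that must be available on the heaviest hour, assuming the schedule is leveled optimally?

13

Early-start (J@1, K@1, L@1, M@1, N@1, O@1) gives peak 20: h1:20  h2:20  h3:17  h4:9  h5:0  h6:0.
Shift M→4, O→3.
Schedule J@1, K@1, L@1, M@4, N@1, O@3: h1:12  h2:12  h3:13  h4:13  h5:8  h6:8 — peak 13.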